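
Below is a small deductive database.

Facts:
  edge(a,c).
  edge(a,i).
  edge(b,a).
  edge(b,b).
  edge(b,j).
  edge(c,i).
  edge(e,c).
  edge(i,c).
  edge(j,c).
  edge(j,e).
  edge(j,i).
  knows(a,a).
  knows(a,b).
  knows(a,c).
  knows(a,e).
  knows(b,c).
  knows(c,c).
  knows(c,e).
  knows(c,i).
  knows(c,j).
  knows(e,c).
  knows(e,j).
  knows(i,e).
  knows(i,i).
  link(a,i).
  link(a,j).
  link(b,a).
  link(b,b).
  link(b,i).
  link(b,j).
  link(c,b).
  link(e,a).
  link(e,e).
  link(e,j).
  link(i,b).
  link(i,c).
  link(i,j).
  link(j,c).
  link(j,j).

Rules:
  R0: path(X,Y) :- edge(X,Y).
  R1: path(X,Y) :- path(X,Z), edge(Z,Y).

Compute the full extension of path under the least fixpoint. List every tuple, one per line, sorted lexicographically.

path(a,c)
path(a,i)
path(b,a)
path(b,b)
path(b,c)
path(b,e)
path(b,i)
path(b,j)
path(c,c)
path(c,i)
path(e,c)
path(e,i)
path(i,c)
path(i,i)
path(j,c)
path(j,e)
path(j,i)

round 1: derive path(a,c) via R0 from edge(a,c)
round 1: derive path(a,i) via R0 from edge(a,i)
round 1: derive path(b,a) via R0 from edge(b,a)
round 1: derive path(b,b) via R0 from edge(b,b)
round 1: derive path(b,j) via R0 from edge(b,j)
round 1: derive path(c,i) via R0 from edge(c,i)
round 1: derive path(e,c) via R0 from edge(e,c)
round 1: derive path(i,c) via R0 from edge(i,c)
round 1: derive path(j,c) via R0 from edge(j,c)
round 1: derive path(j,e) via R0 from edge(j,e)
round 1: derive path(j,i) via R0 from edge(j,i)
round 2: derive path(b,c) via R1 from path(b,a), edge(a,c)
round 2: derive path(b,e) via R1 from path(b,j), edge(j,e)
round 2: derive path(b,i) via R1 from path(b,a), edge(a,i)
round 2: derive path(c,c) via R1 from path(c,i), edge(i,c)
round 2: derive path(e,i) via R1 from path(e,c), edge(c,i)
round 2: derive path(i,i) via R1 from path(i,c), edge(c,i)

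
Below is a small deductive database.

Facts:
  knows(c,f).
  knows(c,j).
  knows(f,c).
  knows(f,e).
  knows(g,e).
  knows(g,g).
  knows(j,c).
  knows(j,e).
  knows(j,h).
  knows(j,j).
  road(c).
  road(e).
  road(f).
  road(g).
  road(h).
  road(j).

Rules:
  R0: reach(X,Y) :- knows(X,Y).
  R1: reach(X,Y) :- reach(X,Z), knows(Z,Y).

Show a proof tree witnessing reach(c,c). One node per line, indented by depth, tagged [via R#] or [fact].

round 1: derive reach(c,f) via R0 from knows(c,f)
round 1: derive reach(c,j) via R0 from knows(c,j)
round 1: derive reach(f,c) via R0 from knows(f,c)
round 1: derive reach(f,e) via R0 from knows(f,e)
round 1: derive reach(g,e) via R0 from knows(g,e)
round 1: derive reach(g,g) via R0 from knows(g,g)
round 1: derive reach(j,c) via R0 from knows(j,c)
round 1: derive reach(j,e) via R0 from knows(j,e)
round 1: derive reach(j,h) via R0 from knows(j,h)
round 1: derive reach(j,j) via R0 from knows(j,j)
round 2: derive reach(c,c) via R1 from reach(c,f), knows(f,c)
round 2: derive reach(c,e) via R1 from reach(c,f), knows(f,e)
round 2: derive reach(c,h) via R1 from reach(c,j), knows(j,h)
round 2: derive reach(f,f) via R1 from reach(f,c), knows(c,f)
round 2: derive reach(f,j) via R1 from reach(f,c), knows(c,j)
round 2: derive reach(j,f) via R1 from reach(j,c), knows(c,f)
round 3: derive reach(f,h) via R1 from reach(f,j), knows(j,h)

reach(c,c)  [via R1]
  reach(c,f)  [via R0]
    knows(c,f)  [fact]
  knows(f,c)  [fact]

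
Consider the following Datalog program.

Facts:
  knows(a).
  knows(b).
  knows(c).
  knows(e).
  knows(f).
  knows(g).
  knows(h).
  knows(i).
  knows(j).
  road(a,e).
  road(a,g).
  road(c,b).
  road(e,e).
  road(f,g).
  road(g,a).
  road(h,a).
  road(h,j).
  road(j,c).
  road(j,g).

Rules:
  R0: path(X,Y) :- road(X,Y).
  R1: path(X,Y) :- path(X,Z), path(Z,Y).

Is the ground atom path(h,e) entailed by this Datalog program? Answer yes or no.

round 1: derive path(a,e) via R0 from road(a,e)
round 1: derive path(a,g) via R0 from road(a,g)
round 1: derive path(c,b) via R0 from road(c,b)
round 1: derive path(e,e) via R0 from road(e,e)
round 1: derive path(f,g) via R0 from road(f,g)
round 1: derive path(g,a) via R0 from road(g,a)
round 1: derive path(h,a) via R0 from road(h,a)
round 1: derive path(h,j) via R0 from road(h,j)
round 1: derive path(j,c) via R0 from road(j,c)
round 1: derive path(j,g) via R0 from road(j,g)
round 2: derive path(a,a) via R1 from path(a,g), path(g,a)
round 2: derive path(f,a) via R1 from path(f,g), path(g,a)
round 2: derive path(g,e) via R1 from path(g,a), path(a,e)
round 2: derive path(g,g) via R1 from path(g,a), path(a,g)
round 2: derive path(h,c) via R1 from path(h,j), path(j,c)
round 2: derive path(h,e) via R1 from path(h,a), path(a,e)
round 2: derive path(h,g) via R1 from path(h,a), path(a,g)
round 2: derive path(j,a) via R1 from path(j,g), path(g,a)
round 2: derive path(j,b) via R1 from path(j,c), path(c,b)
round 3: derive path(f,e) via R1 from path(f,a), path(a,e)
round 3: derive path(h,b) via R1 from path(h,c), path(c,b)
round 3: derive path(j,e) via R1 from path(j,a), path(a,e)

yes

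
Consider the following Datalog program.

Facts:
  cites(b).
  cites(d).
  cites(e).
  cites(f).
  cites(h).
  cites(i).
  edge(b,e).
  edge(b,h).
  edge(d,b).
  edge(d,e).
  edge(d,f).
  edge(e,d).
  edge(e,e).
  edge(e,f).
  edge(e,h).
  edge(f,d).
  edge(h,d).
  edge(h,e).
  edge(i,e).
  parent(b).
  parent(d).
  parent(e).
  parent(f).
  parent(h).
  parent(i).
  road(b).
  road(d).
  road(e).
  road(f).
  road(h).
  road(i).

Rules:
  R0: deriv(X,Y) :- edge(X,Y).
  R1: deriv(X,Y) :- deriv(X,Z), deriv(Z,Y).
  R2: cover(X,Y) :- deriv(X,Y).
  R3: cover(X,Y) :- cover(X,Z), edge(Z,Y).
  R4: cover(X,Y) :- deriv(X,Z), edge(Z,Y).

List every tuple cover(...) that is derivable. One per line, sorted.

round 1: derive deriv(b,e) via R0 from edge(b,e)
round 1: derive deriv(b,h) via R0 from edge(b,h)
round 1: derive deriv(d,b) via R0 from edge(d,b)
round 1: derive deriv(d,e) via R0 from edge(d,e)
round 1: derive deriv(d,f) via R0 from edge(d,f)
round 1: derive deriv(e,d) via R0 from edge(e,d)
round 1: derive deriv(e,e) via R0 from edge(e,e)
round 1: derive deriv(e,f) via R0 from edge(e,f)
round 1: derive deriv(e,h) via R0 from edge(e,h)
round 1: derive deriv(f,d) via R0 from edge(f,d)
round 1: derive deriv(h,d) via R0 from edge(h,d)
round 1: derive deriv(h,e) via R0 from edge(h,e)
round 1: derive deriv(i,e) via R0 from edge(i,e)
round 2: derive deriv(b,d) via R1 from deriv(b,e), deriv(e,d)
round 2: derive deriv(b,f) via R1 from deriv(b,e), deriv(e,f)
round 2: derive deriv(d,d) via R1 from deriv(d,e), deriv(e,d)
round 2: derive deriv(d,h) via R1 from deriv(d,b), deriv(b,h)
round 2: derive deriv(e,b) via R1 from deriv(e,d), deriv(d,b)
round 2: derive deriv(f,b) via R1 from deriv(f,d), deriv(d,b)
round 2: derive deriv(f,e) via R1 from deriv(f,d), deriv(d,e)
round 2: derive deriv(f,f) via R1 from deriv(f,d), deriv(d,f)
round 2: derive deriv(h,b) via R1 from deriv(h,d), deriv(d,b)
round 2: derive deriv(h,f) via R1 from deriv(h,d), deriv(d,f)
round 2: derive deriv(h,h) via R1 from deriv(h,e), deriv(e,h)
round 2: derive deriv(i,d) via R1 from deriv(i,e), deriv(e,d)
round 2: derive deriv(i,f) via R1 from deriv(i,e), deriv(e,f)
round 2: derive deriv(i,h) via R1 from deriv(i,e), deriv(e,h)
round 2: derive cover(b,e) via R2 from deriv(b,e)
round 2: derive cover(b,h) via R2 from deriv(b,h)
round 2: derive cover(d,b) via R2 from deriv(d,b)
round 2: derive cover(d,e) via R2 from deriv(d,e)
round 2: derive cover(d,f) via R2 from deriv(d,f)
round 2: derive cover(e,d) via R2 from deriv(e,d)
round 2: derive cover(e,e) via R2 from deriv(e,e)
round 2: derive cover(e,f) via R2 from deriv(e,f)
round 2: derive cover(e,h) via R2 from deriv(e,h)
round 2: derive cover(f,d) via R2 from deriv(f,d)
round 2: derive cover(h,d) via R2 from deriv(h,d)
round 2: derive cover(h,e) via R2 from deriv(h,e)
round 2: derive cover(i,e) via R2 from deriv(i,e)
round 2: derive cover(b,d) via R4 from deriv(b,e), edge(e,d)
round 2: derive cover(b,f) via R4 from deriv(b,e), edge(e,f)
round 2: derive cover(d,d) via R4 from deriv(d,e), edge(e,d)
round 2: derive cover(d,h) via R4 from deriv(d,b), edge(b,h)
round 2: derive cover(e,b) via R4 from deriv(e,d), edge(d,b)
round 2: derive cover(f,b) via R4 from deriv(f,d), edge(d,b)
round 2: derive cover(f,e) via R4 from deriv(f,d), edge(d,e)
round 2: derive cover(f,f) via R4 from deriv(f,d), edge(d,f)
round 2: derive cover(h,b) via R4 from deriv(h,d), edge(d,b)
round 2: derive cover(h,f) via R4 from deriv(h,d), edge(d,f)
round 2: derive cover(h,h) via R4 from deriv(h,e), edge(e,h)
round 2: derive cover(i,d) via R4 from deriv(i,e), edge(e,d)
round 2: derive cover(i,f) via R4 from deriv(i,e), edge(e,f)
round 2: derive cover(i,h) via R4 from deriv(i,e), edge(e,h)
round 3: derive deriv(b,b) via R1 from deriv(b,d), deriv(d,b)
round 3: derive deriv(f,h) via R1 from deriv(f,b), deriv(b,h)
round 3: derive deriv(i,b) via R1 from deriv(i,d), deriv(d,b)
round 3: derive cover(b,b) via R3 from cover(b,d), edge(d,b)
round 3: derive cover(f,h) via R3 from cover(f,b), edge(b,h)
round 3: derive cover(i,b) via R3 from cover(i,d), edge(d,b)

cover(b,b)
cover(b,d)
cover(b,e)
cover(b,f)
cover(b,h)
cover(d,b)
cover(d,d)
cover(d,e)
cover(d,f)
cover(d,h)
cover(e,b)
cover(e,d)
cover(e,e)
cover(e,f)
cover(e,h)
cover(f,b)
cover(f,d)
cover(f,e)
cover(f,f)
cover(f,h)
cover(h,b)
cover(h,d)
cover(h,e)
cover(h,f)
cover(h,h)
cover(i,b)
cover(i,d)
cover(i,e)
cover(i,f)
cover(i,h)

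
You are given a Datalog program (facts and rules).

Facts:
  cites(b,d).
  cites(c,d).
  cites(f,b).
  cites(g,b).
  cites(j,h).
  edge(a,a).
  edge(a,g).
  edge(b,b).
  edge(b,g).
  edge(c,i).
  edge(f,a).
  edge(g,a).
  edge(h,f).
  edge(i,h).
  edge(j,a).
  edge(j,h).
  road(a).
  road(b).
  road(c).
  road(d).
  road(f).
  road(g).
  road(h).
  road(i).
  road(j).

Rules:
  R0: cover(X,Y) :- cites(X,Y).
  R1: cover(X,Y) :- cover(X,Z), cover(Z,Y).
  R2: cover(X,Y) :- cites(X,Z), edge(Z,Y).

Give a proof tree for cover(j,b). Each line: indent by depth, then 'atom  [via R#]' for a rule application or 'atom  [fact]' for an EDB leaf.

cover(j,b)  [via R1]
  cover(j,f)  [via R2]
    cites(j,h)  [fact]
    edge(h,f)  [fact]
  cover(f,b)  [via R0]
    cites(f,b)  [fact]

round 1: derive cover(b,d) via R0 from cites(b,d)
round 1: derive cover(c,d) via R0 from cites(c,d)
round 1: derive cover(f,b) via R0 from cites(f,b)
round 1: derive cover(g,b) via R0 from cites(g,b)
round 1: derive cover(j,h) via R0 from cites(j,h)
round 1: derive cover(f,g) via R2 from cites(f,b), edge(b,g)
round 1: derive cover(g,g) via R2 from cites(g,b), edge(b,g)
round 1: derive cover(j,f) via R2 from cites(j,h), edge(h,f)
round 2: derive cover(f,d) via R1 from cover(f,b), cover(b,d)
round 2: derive cover(g,d) via R1 from cover(g,b), cover(b,d)
round 2: derive cover(j,b) via R1 from cover(j,f), cover(f,b)
round 2: derive cover(j,g) via R1 from cover(j,f), cover(f,g)
round 3: derive cover(j,d) via R1 from cover(j,b), cover(b,d)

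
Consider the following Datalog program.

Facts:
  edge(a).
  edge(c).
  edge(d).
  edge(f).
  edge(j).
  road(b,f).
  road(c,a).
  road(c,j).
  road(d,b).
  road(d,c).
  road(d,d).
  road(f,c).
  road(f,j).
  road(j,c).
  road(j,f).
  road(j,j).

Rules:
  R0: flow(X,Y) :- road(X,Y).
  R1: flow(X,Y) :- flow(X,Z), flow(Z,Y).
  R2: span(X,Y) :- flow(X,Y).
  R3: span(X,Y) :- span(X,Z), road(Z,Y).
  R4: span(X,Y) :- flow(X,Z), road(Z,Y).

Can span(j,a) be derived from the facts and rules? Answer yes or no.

yes

round 1: derive flow(b,f) via R0 from road(b,f)
round 1: derive flow(c,a) via R0 from road(c,a)
round 1: derive flow(c,j) via R0 from road(c,j)
round 1: derive flow(d,b) via R0 from road(d,b)
round 1: derive flow(d,c) via R0 from road(d,c)
round 1: derive flow(d,d) via R0 from road(d,d)
round 1: derive flow(f,c) via R0 from road(f,c)
round 1: derive flow(f,j) via R0 from road(f,j)
round 1: derive flow(j,c) via R0 from road(j,c)
round 1: derive flow(j,f) via R0 from road(j,f)
round 1: derive flow(j,j) via R0 from road(j,j)
round 2: derive flow(b,c) via R1 from flow(b,f), flow(f,c)
round 2: derive flow(b,j) via R1 from flow(b,f), flow(f,j)
round 2: derive flow(c,c) via R1 from flow(c,j), flow(j,c)
round 2: derive flow(c,f) via R1 from flow(c,j), flow(j,f)
round 2: derive flow(d,a) via R1 from flow(d,c), flow(c,a)
round 2: derive flow(d,f) via R1 from flow(d,b), flow(b,f)
round 2: derive flow(d,j) via R1 from flow(d,c), flow(c,j)
round 2: derive flow(f,a) via R1 from flow(f,c), flow(c,a)
round 2: derive flow(f,f) via R1 from flow(f,j), flow(j,f)
round 2: derive flow(j,a) via R1 from flow(j,c), flow(c,a)
round 2: derive span(b,f) via R2 from flow(b,f)
round 2: derive span(c,a) via R2 from flow(c,a)
round 2: derive span(c,j) via R2 from flow(c,j)
round 2: derive span(d,b) via R2 from flow(d,b)
round 2: derive span(d,c) via R2 from flow(d,c)
round 2: derive span(d,d) via R2 from flow(d,d)
round 2: derive span(f,c) via R2 from flow(f,c)
round 2: derive span(f,j) via R2 from flow(f,j)
round 2: derive span(j,c) via R2 from flow(j,c)
round 2: derive span(j,f) via R2 from flow(j,f)
round 2: derive span(j,j) via R2 from flow(j,j)
round 2: derive span(b,c) via R4 from flow(b,f), road(f,c)
round 2: derive span(b,j) via R4 from flow(b,f), road(f,j)
round 2: derive span(c,c) via R4 from flow(c,j), road(j,c)
round 2: derive span(c,f) via R4 from flow(c,j), road(j,f)
round 2: derive span(d,a) via R4 from flow(d,c), road(c,a)
round 2: derive span(d,f) via R4 from flow(d,b), road(b,f)
round 2: derive span(d,j) via R4 from flow(d,c), road(c,j)
round 2: derive span(f,a) via R4 from flow(f,c), road(c,a)
round 2: derive span(f,f) via R4 from flow(f,j), road(j,f)
round 2: derive span(j,a) via R4 from flow(j,c), road(c,a)
round 3: derive flow(b,a) via R1 from flow(b,c), flow(c,a)
round 3: derive span(b,a) via R3 from span(b,c), road(c,a)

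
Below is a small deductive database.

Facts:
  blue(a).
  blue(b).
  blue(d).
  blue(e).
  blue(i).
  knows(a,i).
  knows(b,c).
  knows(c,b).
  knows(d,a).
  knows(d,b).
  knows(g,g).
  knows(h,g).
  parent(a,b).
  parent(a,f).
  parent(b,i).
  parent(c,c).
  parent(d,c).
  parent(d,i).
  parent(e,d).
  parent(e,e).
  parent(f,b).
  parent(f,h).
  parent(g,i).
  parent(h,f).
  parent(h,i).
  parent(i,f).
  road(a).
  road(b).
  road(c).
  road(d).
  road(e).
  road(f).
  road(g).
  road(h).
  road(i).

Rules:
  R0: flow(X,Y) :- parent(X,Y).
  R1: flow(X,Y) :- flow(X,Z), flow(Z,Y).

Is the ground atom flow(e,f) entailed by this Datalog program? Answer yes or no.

round 1: derive flow(a,b) via R0 from parent(a,b)
round 1: derive flow(a,f) via R0 from parent(a,f)
round 1: derive flow(b,i) via R0 from parent(b,i)
round 1: derive flow(c,c) via R0 from parent(c,c)
round 1: derive flow(d,c) via R0 from parent(d,c)
round 1: derive flow(d,i) via R0 from parent(d,i)
round 1: derive flow(e,d) via R0 from parent(e,d)
round 1: derive flow(e,e) via R0 from parent(e,e)
round 1: derive flow(f,b) via R0 from parent(f,b)
round 1: derive flow(f,h) via R0 from parent(f,h)
round 1: derive flow(g,i) via R0 from parent(g,i)
round 1: derive flow(h,f) via R0 from parent(h,f)
round 1: derive flow(h,i) via R0 from parent(h,i)
round 1: derive flow(i,f) via R0 from parent(i,f)
round 2: derive flow(a,h) via R1 from flow(a,f), flow(f,h)
round 2: derive flow(a,i) via R1 from flow(a,b), flow(b,i)
round 2: derive flow(b,f) via R1 from flow(b,i), flow(i,f)
round 2: derive flow(d,f) via R1 from flow(d,i), flow(i,f)
round 2: derive flow(e,c) via R1 from flow(e,d), flow(d,c)
round 2: derive flow(e,i) via R1 from flow(e,d), flow(d,i)
round 2: derive flow(f,f) via R1 from flow(f,h), flow(h,f)
round 2: derive flow(f,i) via R1 from flow(f,b), flow(b,i)
round 2: derive flow(g,f) via R1 from flow(g,i), flow(i,f)
round 2: derive flow(h,b) via R1 from flow(h,f), flow(f,b)
round 2: derive flow(h,h) via R1 from flow(h,f), flow(f,h)
round 2: derive flow(i,b) via R1 from flow(i,f), flow(f,b)
round 2: derive flow(i,h) via R1 from flow(i,f), flow(f,h)
round 3: derive flow(b,b) via R1 from flow(b,f), flow(f,b)
round 3: derive flow(b,h) via R1 from flow(b,f), flow(f,h)
round 3: derive flow(d,b) via R1 from flow(d,f), flow(f,b)
round 3: derive flow(d,h) via R1 from flow(d,f), flow(f,h)
round 3: derive flow(e,b) via R1 from flow(e,i), flow(i,b)
round 3: derive flow(e,f) via R1 from flow(e,d), flow(d,f)
round 3: derive flow(e,h) via R1 from flow(e,i), flow(i,h)
round 3: derive flow(g,b) via R1 from flow(g,f), flow(f,b)
round 3: derive flow(g,h) via R1 from flow(g,f), flow(f,h)
round 3: derive flow(i,i) via R1 from flow(i,b), flow(b,i)

yes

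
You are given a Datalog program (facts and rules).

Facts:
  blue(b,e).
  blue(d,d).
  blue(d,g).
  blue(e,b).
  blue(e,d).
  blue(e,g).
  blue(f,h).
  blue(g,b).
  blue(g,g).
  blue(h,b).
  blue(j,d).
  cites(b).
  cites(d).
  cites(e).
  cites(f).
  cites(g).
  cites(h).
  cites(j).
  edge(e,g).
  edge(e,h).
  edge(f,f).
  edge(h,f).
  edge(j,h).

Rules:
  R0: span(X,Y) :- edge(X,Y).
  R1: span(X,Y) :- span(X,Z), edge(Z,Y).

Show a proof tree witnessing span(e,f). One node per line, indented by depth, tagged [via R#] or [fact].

span(e,f)  [via R1]
  span(e,h)  [via R0]
    edge(e,h)  [fact]
  edge(h,f)  [fact]

round 1: derive span(e,g) via R0 from edge(e,g)
round 1: derive span(e,h) via R0 from edge(e,h)
round 1: derive span(f,f) via R0 from edge(f,f)
round 1: derive span(h,f) via R0 from edge(h,f)
round 1: derive span(j,h) via R0 from edge(j,h)
round 2: derive span(e,f) via R1 from span(e,h), edge(h,f)
round 2: derive span(j,f) via R1 from span(j,h), edge(h,f)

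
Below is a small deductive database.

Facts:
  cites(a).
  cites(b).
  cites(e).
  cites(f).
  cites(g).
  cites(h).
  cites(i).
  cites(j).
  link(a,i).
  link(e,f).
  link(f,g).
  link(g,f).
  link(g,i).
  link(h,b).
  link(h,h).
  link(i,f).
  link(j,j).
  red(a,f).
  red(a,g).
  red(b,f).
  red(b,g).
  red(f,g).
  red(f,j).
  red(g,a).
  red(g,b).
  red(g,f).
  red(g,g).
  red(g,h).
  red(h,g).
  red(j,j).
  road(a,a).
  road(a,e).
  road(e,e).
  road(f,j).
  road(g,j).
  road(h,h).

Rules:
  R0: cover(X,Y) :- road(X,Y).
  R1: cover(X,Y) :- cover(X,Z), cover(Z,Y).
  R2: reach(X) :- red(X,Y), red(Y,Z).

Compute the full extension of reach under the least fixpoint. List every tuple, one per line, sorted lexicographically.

reach(a)
reach(b)
reach(f)
reach(g)
reach(h)
reach(j)

round 1: derive reach(a) via R2 from red(a,f), red(f,g)
round 1: derive reach(b) via R2 from red(b,f), red(f,g)
round 1: derive reach(f) via R2 from red(f,g), red(g,a)
round 1: derive reach(g) via R2 from red(g,a), red(a,f)
round 1: derive reach(h) via R2 from red(h,g), red(g,a)
round 1: derive reach(j) via R2 from red(j,j), red(j,j)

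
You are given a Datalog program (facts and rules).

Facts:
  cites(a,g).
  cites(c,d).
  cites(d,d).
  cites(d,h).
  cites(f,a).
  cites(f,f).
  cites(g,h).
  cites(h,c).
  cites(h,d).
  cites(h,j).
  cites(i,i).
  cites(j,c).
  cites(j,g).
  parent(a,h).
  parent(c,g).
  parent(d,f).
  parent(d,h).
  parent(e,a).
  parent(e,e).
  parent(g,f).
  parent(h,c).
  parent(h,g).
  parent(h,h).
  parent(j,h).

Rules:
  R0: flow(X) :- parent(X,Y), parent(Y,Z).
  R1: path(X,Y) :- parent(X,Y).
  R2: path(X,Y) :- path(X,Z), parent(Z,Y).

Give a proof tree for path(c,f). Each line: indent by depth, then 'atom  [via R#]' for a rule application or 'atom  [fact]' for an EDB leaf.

path(c,f)  [via R2]
  path(c,g)  [via R1]
    parent(c,g)  [fact]
  parent(g,f)  [fact]

round 1: derive path(a,h) via R1 from parent(a,h)
round 1: derive path(c,g) via R1 from parent(c,g)
round 1: derive path(d,f) via R1 from parent(d,f)
round 1: derive path(d,h) via R1 from parent(d,h)
round 1: derive path(e,a) via R1 from parent(e,a)
round 1: derive path(e,e) via R1 from parent(e,e)
round 1: derive path(g,f) via R1 from parent(g,f)
round 1: derive path(h,c) via R1 from parent(h,c)
round 1: derive path(h,g) via R1 from parent(h,g)
round 1: derive path(h,h) via R1 from parent(h,h)
round 1: derive path(j,h) via R1 from parent(j,h)
round 2: derive path(a,c) via R2 from path(a,h), parent(h,c)
round 2: derive path(a,g) via R2 from path(a,h), parent(h,g)
round 2: derive path(c,f) via R2 from path(c,g), parent(g,f)
round 2: derive path(d,c) via R2 from path(d,h), parent(h,c)
round 2: derive path(d,g) via R2 from path(d,h), parent(h,g)
round 2: derive path(e,h) via R2 from path(e,a), parent(a,h)
round 2: derive path(h,f) via R2 from path(h,g), parent(g,f)
round 2: derive path(j,c) via R2 from path(j,h), parent(h,c)
round 2: derive path(j,g) via R2 from path(j,h), parent(h,g)
round 3: derive path(a,f) via R2 from path(a,g), parent(g,f)
round 3: derive path(e,c) via R2 from path(e,h), parent(h,c)
round 3: derive path(e,g) via R2 from path(e,h), parent(h,g)
round 3: derive path(j,f) via R2 from path(j,g), parent(g,f)
round 4: derive path(e,f) via R2 from path(e,g), parent(g,f)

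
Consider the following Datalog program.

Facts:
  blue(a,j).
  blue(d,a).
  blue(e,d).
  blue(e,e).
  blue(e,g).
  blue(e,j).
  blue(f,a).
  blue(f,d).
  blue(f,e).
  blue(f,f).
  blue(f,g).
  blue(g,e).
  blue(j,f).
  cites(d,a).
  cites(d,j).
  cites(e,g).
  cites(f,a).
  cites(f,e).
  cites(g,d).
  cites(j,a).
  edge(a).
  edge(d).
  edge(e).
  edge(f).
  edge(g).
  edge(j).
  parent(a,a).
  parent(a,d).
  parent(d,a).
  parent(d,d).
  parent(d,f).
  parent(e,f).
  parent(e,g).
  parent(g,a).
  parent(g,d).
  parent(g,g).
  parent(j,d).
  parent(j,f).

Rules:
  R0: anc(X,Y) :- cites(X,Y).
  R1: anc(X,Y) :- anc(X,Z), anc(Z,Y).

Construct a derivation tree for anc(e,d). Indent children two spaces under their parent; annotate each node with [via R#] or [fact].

anc(e,d)  [via R1]
  anc(e,g)  [via R0]
    cites(e,g)  [fact]
  anc(g,d)  [via R0]
    cites(g,d)  [fact]

round 1: derive anc(d,a) via R0 from cites(d,a)
round 1: derive anc(d,j) via R0 from cites(d,j)
round 1: derive anc(e,g) via R0 from cites(e,g)
round 1: derive anc(f,a) via R0 from cites(f,a)
round 1: derive anc(f,e) via R0 from cites(f,e)
round 1: derive anc(g,d) via R0 from cites(g,d)
round 1: derive anc(j,a) via R0 from cites(j,a)
round 2: derive anc(e,d) via R1 from anc(e,g), anc(g,d)
round 2: derive anc(f,g) via R1 from anc(f,e), anc(e,g)
round 2: derive anc(g,a) via R1 from anc(g,d), anc(d,a)
round 2: derive anc(g,j) via R1 from anc(g,d), anc(d,j)
round 3: derive anc(e,a) via R1 from anc(e,d), anc(d,a)
round 3: derive anc(e,j) via R1 from anc(e,d), anc(d,j)
round 3: derive anc(f,d) via R1 from anc(f,e), anc(e,d)
round 3: derive anc(f,j) via R1 from anc(f,g), anc(g,j)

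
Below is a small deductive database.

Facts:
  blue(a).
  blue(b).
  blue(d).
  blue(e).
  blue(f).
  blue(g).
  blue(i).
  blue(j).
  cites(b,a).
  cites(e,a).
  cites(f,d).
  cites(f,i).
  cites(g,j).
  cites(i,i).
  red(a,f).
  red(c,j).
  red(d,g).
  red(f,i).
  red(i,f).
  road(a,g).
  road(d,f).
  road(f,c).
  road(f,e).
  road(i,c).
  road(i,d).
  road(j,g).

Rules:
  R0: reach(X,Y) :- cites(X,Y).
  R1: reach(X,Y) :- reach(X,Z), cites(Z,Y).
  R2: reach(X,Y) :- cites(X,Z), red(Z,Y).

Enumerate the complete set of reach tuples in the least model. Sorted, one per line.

reach(b,a)
reach(b,d)
reach(b,f)
reach(b,i)
reach(e,a)
reach(e,d)
reach(e,f)
reach(e,i)
reach(f,d)
reach(f,f)
reach(f,g)
reach(f,i)
reach(f,j)
reach(g,j)
reach(i,d)
reach(i,f)
reach(i,i)

round 1: derive reach(b,a) via R0 from cites(b,a)
round 1: derive reach(e,a) via R0 from cites(e,a)
round 1: derive reach(f,d) via R0 from cites(f,d)
round 1: derive reach(f,i) via R0 from cites(f,i)
round 1: derive reach(g,j) via R0 from cites(g,j)
round 1: derive reach(i,i) via R0 from cites(i,i)
round 1: derive reach(b,f) via R2 from cites(b,a), red(a,f)
round 1: derive reach(e,f) via R2 from cites(e,a), red(a,f)
round 1: derive reach(f,f) via R2 from cites(f,i), red(i,f)
round 1: derive reach(f,g) via R2 from cites(f,d), red(d,g)
round 1: derive reach(i,f) via R2 from cites(i,i), red(i,f)
round 2: derive reach(b,d) via R1 from reach(b,f), cites(f,d)
round 2: derive reach(b,i) via R1 from reach(b,f), cites(f,i)
round 2: derive reach(e,d) via R1 from reach(e,f), cites(f,d)
round 2: derive reach(e,i) via R1 from reach(e,f), cites(f,i)
round 2: derive reach(f,j) via R1 from reach(f,g), cites(g,j)
round 2: derive reach(i,d) via R1 from reach(i,f), cites(f,d)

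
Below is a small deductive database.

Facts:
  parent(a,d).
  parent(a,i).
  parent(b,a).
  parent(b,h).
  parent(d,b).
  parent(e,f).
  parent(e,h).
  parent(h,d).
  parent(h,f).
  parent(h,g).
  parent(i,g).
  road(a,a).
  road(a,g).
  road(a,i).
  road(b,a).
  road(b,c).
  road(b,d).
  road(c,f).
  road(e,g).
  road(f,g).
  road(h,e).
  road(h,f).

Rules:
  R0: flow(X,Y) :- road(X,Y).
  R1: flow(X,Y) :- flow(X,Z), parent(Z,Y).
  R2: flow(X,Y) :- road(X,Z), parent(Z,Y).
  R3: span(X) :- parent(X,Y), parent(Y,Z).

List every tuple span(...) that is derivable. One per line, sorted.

span(a)
span(b)
span(d)
span(e)
span(h)

round 1: derive span(a) via R3 from parent(a,d), parent(d,b)
round 1: derive span(b) via R3 from parent(b,a), parent(a,d)
round 1: derive span(d) via R3 from parent(d,b), parent(b,a)
round 1: derive span(e) via R3 from parent(e,h), parent(h,d)
round 1: derive span(h) via R3 from parent(h,d), parent(d,b)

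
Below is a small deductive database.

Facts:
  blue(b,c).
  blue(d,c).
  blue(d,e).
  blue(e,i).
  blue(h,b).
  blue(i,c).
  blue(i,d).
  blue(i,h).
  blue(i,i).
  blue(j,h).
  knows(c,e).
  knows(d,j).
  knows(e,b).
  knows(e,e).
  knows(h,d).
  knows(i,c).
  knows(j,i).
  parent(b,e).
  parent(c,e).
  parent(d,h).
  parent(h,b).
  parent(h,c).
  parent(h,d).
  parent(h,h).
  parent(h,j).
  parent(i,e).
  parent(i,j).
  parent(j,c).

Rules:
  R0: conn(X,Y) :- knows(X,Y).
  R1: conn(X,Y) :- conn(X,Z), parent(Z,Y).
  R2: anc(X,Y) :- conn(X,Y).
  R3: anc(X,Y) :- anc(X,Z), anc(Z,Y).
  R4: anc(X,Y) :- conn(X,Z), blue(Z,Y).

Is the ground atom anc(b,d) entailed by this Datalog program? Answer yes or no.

round 1: derive conn(c,e) via R0 from knows(c,e)
round 1: derive conn(d,j) via R0 from knows(d,j)
round 1: derive conn(e,b) via R0 from knows(e,b)
round 1: derive conn(e,e) via R0 from knows(e,e)
round 1: derive conn(h,d) via R0 from knows(h,d)
round 1: derive conn(i,c) via R0 from knows(i,c)
round 1: derive conn(j,i) via R0 from knows(j,i)
round 2: derive conn(d,c) via R1 from conn(d,j), parent(j,c)
round 2: derive conn(h,h) via R1 from conn(h,d), parent(d,h)
round 2: derive conn(i,e) via R1 from conn(i,c), parent(c,e)
round 2: derive conn(j,e) via R1 from conn(j,i), parent(i,e)
round 2: derive conn(j,j) via R1 from conn(j,i), parent(i,j)
round 2: derive anc(c,e) via R2 from conn(c,e)
round 2: derive anc(d,j) via R2 from conn(d,j)
round 2: derive anc(e,b) via R2 from conn(e,b)
round 2: derive anc(e,e) via R2 from conn(e,e)
round 2: derive anc(h,d) via R2 from conn(h,d)
round 2: derive anc(i,c) via R2 from conn(i,c)
round 2: derive anc(j,i) via R2 from conn(j,i)
round 2: derive anc(c,i) via R4 from conn(c,e), blue(e,i)
round 2: derive anc(d,h) via R4 from conn(d,j), blue(j,h)
round 2: derive anc(e,c) via R4 from conn(e,b), blue(b,c)
round 2: derive anc(e,i) via R4 from conn(e,e), blue(e,i)
round 2: derive anc(h,c) via R4 from conn(h,d), blue(d,c)
round 2: derive anc(h,e) via R4 from conn(h,d), blue(d,e)
round 2: derive anc(j,c) via R4 from conn(j,i), blue(i,c)
round 2: derive anc(j,d) via R4 from conn(j,i), blue(i,d)
round 2: derive anc(j,h) via R4 from conn(j,i), blue(i,h)
round 3: derive conn(d,e) via R1 from conn(d,c), parent(c,e)
round 3: derive conn(h,b) via R1 from conn(h,h), parent(h,b)
round 3: derive conn(h,c) via R1 from conn(h,h), parent(h,c)
round 3: derive conn(h,j) via R1 from conn(h,h), parent(h,j)
round 3: derive conn(j,c) via R1 from conn(j,j), parent(j,c)
round 3: derive anc(d,c) via R2 from conn(d,c)
round 3: derive anc(h,h) via R2 from conn(h,h)
round 3: derive anc(i,e) via R2 from conn(i,e)
round 3: derive anc(j,e) via R2 from conn(j,e)
round 3: derive anc(j,j) via R2 from conn(j,j)
round 3: derive anc(c,b) via R3 from anc(c,e), anc(e,b)
round 3: derive anc(c,c) via R3 from anc(c,e), anc(e,c)
round 3: derive anc(d,d) via R3 from anc(d,h), anc(h,d)
round 3: derive anc(d,e) via R3 from anc(d,h), anc(h,e)
round 3: derive anc(d,i) via R3 from anc(d,j), anc(j,i)
round 3: derive anc(h,b) via R3 from anc(h,e), anc(e,b)
round 3: derive anc(h,i) via R3 from anc(h,c), anc(c,i)
round 3: derive anc(h,j) via R3 from anc(h,d), anc(d,j)
round 3: derive anc(i,i) via R3 from anc(i,c), anc(c,i)
round 4: derive conn(h,e) via R1 from conn(h,b), parent(b,e)
round 4: derive anc(d,b) via R3 from anc(d,c), anc(c,b)
round 4: derive anc(i,b) via R3 from anc(i,c), anc(c,b)
round 4: derive anc(j,b) via R3 from anc(j,c), anc(c,b)

no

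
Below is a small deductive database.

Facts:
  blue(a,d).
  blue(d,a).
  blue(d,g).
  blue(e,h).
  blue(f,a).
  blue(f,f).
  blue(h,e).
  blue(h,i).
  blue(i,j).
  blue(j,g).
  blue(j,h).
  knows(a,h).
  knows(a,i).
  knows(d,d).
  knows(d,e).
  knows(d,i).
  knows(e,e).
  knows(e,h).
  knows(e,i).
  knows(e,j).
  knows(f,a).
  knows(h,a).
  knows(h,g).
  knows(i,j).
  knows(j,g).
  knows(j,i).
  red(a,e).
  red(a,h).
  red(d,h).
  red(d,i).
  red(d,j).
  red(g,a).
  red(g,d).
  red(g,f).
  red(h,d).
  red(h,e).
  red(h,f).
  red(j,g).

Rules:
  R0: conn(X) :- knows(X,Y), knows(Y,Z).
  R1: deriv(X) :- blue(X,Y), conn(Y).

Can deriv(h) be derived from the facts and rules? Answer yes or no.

round 1: derive conn(a) via R0 from knows(a,h), knows(h,a)
round 1: derive conn(d) via R0 from knows(d,d), knows(d,d)
round 1: derive conn(e) via R0 from knows(e,e), knows(e,e)
round 1: derive conn(f) via R0 from knows(f,a), knows(a,h)
round 1: derive conn(h) via R0 from knows(h,a), knows(a,h)
round 1: derive conn(i) via R0 from knows(i,j), knows(j,g)
round 1: derive conn(j) via R0 from knows(j,i), knows(i,j)
round 2: derive deriv(a) via R1 from blue(a,d), conn(d)
round 2: derive deriv(d) via R1 from blue(d,a), conn(a)
round 2: derive deriv(e) via R1 from blue(e,h), conn(h)
round 2: derive deriv(f) via R1 from blue(f,a), conn(a)
round 2: derive deriv(h) via R1 from blue(h,e), conn(e)
round 2: derive deriv(i) via R1 from blue(i,j), conn(j)
round 2: derive deriv(j) via R1 from blue(j,h), conn(h)

yes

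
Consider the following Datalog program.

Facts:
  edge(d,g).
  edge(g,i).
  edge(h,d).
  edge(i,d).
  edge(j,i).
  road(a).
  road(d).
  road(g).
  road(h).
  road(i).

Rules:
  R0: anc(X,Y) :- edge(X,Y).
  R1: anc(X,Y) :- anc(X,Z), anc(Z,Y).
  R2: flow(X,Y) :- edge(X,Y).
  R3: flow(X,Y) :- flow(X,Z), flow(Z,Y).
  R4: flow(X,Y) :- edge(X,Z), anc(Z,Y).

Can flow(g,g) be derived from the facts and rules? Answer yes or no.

round 1: derive anc(d,g) via R0 from edge(d,g)
round 1: derive anc(g,i) via R0 from edge(g,i)
round 1: derive anc(h,d) via R0 from edge(h,d)
round 1: derive anc(i,d) via R0 from edge(i,d)
round 1: derive anc(j,i) via R0 from edge(j,i)
round 1: derive flow(d,g) via R2 from edge(d,g)
round 1: derive flow(g,i) via R2 from edge(g,i)
round 1: derive flow(h,d) via R2 from edge(h,d)
round 1: derive flow(i,d) via R2 from edge(i,d)
round 1: derive flow(j,i) via R2 from edge(j,i)
round 2: derive anc(d,i) via R1 from anc(d,g), anc(g,i)
round 2: derive anc(g,d) via R1 from anc(g,i), anc(i,d)
round 2: derive anc(h,g) via R1 from anc(h,d), anc(d,g)
round 2: derive anc(i,g) via R1 from anc(i,d), anc(d,g)
round 2: derive anc(j,d) via R1 from anc(j,i), anc(i,d)
round 2: derive flow(d,i) via R3 from flow(d,g), flow(g,i)
round 2: derive flow(g,d) via R3 from flow(g,i), flow(i,d)
round 2: derive flow(h,g) via R3 from flow(h,d), flow(d,g)
round 2: derive flow(i,g) via R3 from flow(i,d), flow(d,g)
round 2: derive flow(j,d) via R3 from flow(j,i), flow(i,d)
round 3: derive anc(d,d) via R1 from anc(d,g), anc(g,d)
round 3: derive anc(g,g) via R1 from anc(g,d), anc(d,g)
round 3: derive anc(h,i) via R1 from anc(h,d), anc(d,i)
round 3: derive anc(i,i) via R1 from anc(i,d), anc(d,i)
round 3: derive anc(j,g) via R1 from anc(j,d), anc(d,g)
round 3: derive flow(d,d) via R3 from flow(d,g), flow(g,d)
round 3: derive flow(g,g) via R3 from flow(g,d), flow(d,g)
round 3: derive flow(h,i) via R3 from flow(h,d), flow(d,i)
round 3: derive flow(i,i) via R3 from flow(i,d), flow(d,i)
round 3: derive flow(j,g) via R3 from flow(j,d), flow(d,g)

yes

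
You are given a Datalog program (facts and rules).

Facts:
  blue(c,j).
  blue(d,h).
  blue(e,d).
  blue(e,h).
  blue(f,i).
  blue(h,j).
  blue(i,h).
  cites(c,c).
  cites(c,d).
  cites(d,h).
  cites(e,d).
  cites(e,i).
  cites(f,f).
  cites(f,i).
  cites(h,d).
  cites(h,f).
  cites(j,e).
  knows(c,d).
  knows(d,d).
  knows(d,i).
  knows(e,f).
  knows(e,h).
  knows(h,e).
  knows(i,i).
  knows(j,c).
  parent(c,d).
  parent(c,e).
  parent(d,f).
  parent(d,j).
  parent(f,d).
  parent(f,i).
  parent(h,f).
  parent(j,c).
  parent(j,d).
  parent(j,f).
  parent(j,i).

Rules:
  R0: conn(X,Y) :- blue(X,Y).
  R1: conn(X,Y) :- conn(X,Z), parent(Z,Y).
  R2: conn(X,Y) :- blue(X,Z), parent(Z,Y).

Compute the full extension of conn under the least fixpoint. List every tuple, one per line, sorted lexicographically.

conn(c,c)
conn(c,d)
conn(c,e)
conn(c,f)
conn(c,i)
conn(c,j)
conn(d,c)
conn(d,d)
conn(d,e)
conn(d,f)
conn(d,h)
conn(d,i)
conn(d,j)
conn(e,c)
conn(e,d)
conn(e,e)
conn(e,f)
conn(e,h)
conn(e,i)
conn(e,j)
conn(f,i)
conn(h,c)
conn(h,d)
conn(h,e)
conn(h,f)
conn(h,i)
conn(h,j)
conn(i,c)
conn(i,d)
conn(i,e)
conn(i,f)
conn(i,h)
conn(i,i)
conn(i,j)

round 1: derive conn(c,j) via R0 from blue(c,j)
round 1: derive conn(d,h) via R0 from blue(d,h)
round 1: derive conn(e,d) via R0 from blue(e,d)
round 1: derive conn(e,h) via R0 from blue(e,h)
round 1: derive conn(f,i) via R0 from blue(f,i)
round 1: derive conn(h,j) via R0 from blue(h,j)
round 1: derive conn(i,h) via R0 from blue(i,h)
round 1: derive conn(c,c) via R2 from blue(c,j), parent(j,c)
round 1: derive conn(c,d) via R2 from blue(c,j), parent(j,d)
round 1: derive conn(c,f) via R2 from blue(c,j), parent(j,f)
round 1: derive conn(c,i) via R2 from blue(c,j), parent(j,i)
round 1: derive conn(d,f) via R2 from blue(d,h), parent(h,f)
round 1: derive conn(e,f) via R2 from blue(e,d), parent(d,f)
round 1: derive conn(e,j) via R2 from blue(e,d), parent(d,j)
round 1: derive conn(h,c) via R2 from blue(h,j), parent(j,c)
round 1: derive conn(h,d) via R2 from blue(h,j), parent(j,d)
round 1: derive conn(h,f) via R2 from blue(h,j), parent(j,f)
round 1: derive conn(h,i) via R2 from blue(h,j), parent(j,i)
round 1: derive conn(i,f) via R2 from blue(i,h), parent(h,f)
round 2: derive conn(c,e) via R1 from conn(c,c), parent(c,e)
round 2: derive conn(d,d) via R1 from conn(d,f), parent(f,d)
round 2: derive conn(d,i) via R1 from conn(d,f), parent(f,i)
round 2: derive conn(e,c) via R1 from conn(e,j), parent(j,c)
round 2: derive conn(e,i) via R1 from conn(e,f), parent(f,i)
round 2: derive conn(h,e) via R1 from conn(h,c), parent(c,e)
round 2: derive conn(i,d) via R1 from conn(i,f), parent(f,d)
round 2: derive conn(i,i) via R1 from conn(i,f), parent(f,i)
round 3: derive conn(d,j) via R1 from conn(d,d), parent(d,j)
round 3: derive conn(e,e) via R1 from conn(e,c), parent(c,e)
round 3: derive conn(i,j) via R1 from conn(i,d), parent(d,j)
round 4: derive conn(d,c) via R1 from conn(d,j), parent(j,c)
round 4: derive conn(i,c) via R1 from conn(i,j), parent(j,c)
round 5: derive conn(d,e) via R1 from conn(d,c), parent(c,e)
round 5: derive conn(i,e) via R1 from conn(i,c), parent(c,e)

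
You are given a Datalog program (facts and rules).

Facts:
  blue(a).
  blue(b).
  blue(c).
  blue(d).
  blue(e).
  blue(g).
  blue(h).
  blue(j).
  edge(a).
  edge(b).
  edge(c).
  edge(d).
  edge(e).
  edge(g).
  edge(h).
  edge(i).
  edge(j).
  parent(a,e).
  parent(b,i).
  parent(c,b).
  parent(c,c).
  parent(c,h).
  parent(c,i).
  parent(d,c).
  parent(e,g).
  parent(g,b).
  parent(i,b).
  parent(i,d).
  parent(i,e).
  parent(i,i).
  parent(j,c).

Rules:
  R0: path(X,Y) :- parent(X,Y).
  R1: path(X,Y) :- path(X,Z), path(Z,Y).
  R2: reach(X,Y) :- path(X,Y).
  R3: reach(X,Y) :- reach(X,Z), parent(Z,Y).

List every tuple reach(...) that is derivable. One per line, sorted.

round 1: derive path(a,e) via R0 from parent(a,e)
round 1: derive path(b,i) via R0 from parent(b,i)
round 1: derive path(c,b) via R0 from parent(c,b)
round 1: derive path(c,c) via R0 from parent(c,c)
round 1: derive path(c,h) via R0 from parent(c,h)
round 1: derive path(c,i) via R0 from parent(c,i)
round 1: derive path(d,c) via R0 from parent(d,c)
round 1: derive path(e,g) via R0 from parent(e,g)
round 1: derive path(g,b) via R0 from parent(g,b)
round 1: derive path(i,b) via R0 from parent(i,b)
round 1: derive path(i,d) via R0 from parent(i,d)
round 1: derive path(i,e) via R0 from parent(i,e)
round 1: derive path(i,i) via R0 from parent(i,i)
round 1: derive path(j,c) via R0 from parent(j,c)
round 2: derive path(a,g) via R1 from path(a,e), path(e,g)
round 2: derive path(b,b) via R1 from path(b,i), path(i,b)
round 2: derive path(b,d) via R1 from path(b,i), path(i,d)
round 2: derive path(b,e) via R1 from path(b,i), path(i,e)
round 2: derive path(c,d) via R1 from path(c,i), path(i,d)
round 2: derive path(c,e) via R1 from path(c,i), path(i,e)
round 2: derive path(d,b) via R1 from path(d,c), path(c,b)
round 2: derive path(d,h) via R1 from path(d,c), path(c,h)
round 2: derive path(d,i) via R1 from path(d,c), path(c,i)
round 2: derive path(e,b) via R1 from path(e,g), path(g,b)
round 2: derive path(g,i) via R1 from path(g,b), path(b,i)
round 2: derive path(i,c) via R1 from path(i,d), path(d,c)
round 2: derive path(i,g) via R1 from path(i,e), path(e,g)
round 2: derive path(j,b) via R1 from path(j,c), path(c,b)
round 2: derive path(j,h) via R1 from path(j,c), path(c,h)
round 2: derive path(j,i) via R1 from path(j,c), path(c,i)
round 2: derive reach(a,e) via R2 from path(a,e)
round 2: derive reach(b,i) via R2 from path(b,i)
round 2: derive reach(c,b) via R2 from path(c,b)
round 2: derive reach(c,c) via R2 from path(c,c)
round 2: derive reach(c,h) via R2 from path(c,h)
round 2: derive reach(c,i) via R2 from path(c,i)
round 2: derive reach(d,c) via R2 from path(d,c)
round 2: derive reach(e,g) via R2 from path(e,g)
round 2: derive reach(g,b) via R2 from path(g,b)
round 2: derive reach(i,b) via R2 from path(i,b)
round 2: derive reach(i,d) via R2 from path(i,d)
round 2: derive reach(i,e) via R2 from path(i,e)
round 2: derive reach(i,i) via R2 from path(i,i)
round 2: derive reach(j,c) via R2 from path(j,c)
round 3: derive path(a,b) via R1 from path(a,e), path(e,b)
round 3: derive path(a,i) via R1 from path(a,g), path(g,i)
round 3: derive path(b,c) via R1 from path(b,d), path(d,c)
round 3: derive path(b,g) via R1 from path(b,e), path(e,g)
round 3: derive path(b,h) via R1 from path(b,d), path(d,h)
round 3: derive path(c,g) via R1 from path(c,e), path(e,g)
round 3: derive path(d,d) via R1 from path(d,b), path(b,d)
round 3: derive path(d,e) via R1 from path(d,b), path(b,e)
round 3: derive path(d,g) via R1 from path(d,i), path(i,g)
round 3: derive path(e,d) via R1 from path(e,b), path(b,d)
round 3: derive path(e,e) via R1 from path(e,b), path(b,e)
round 3: derive path(e,i) via R1 from path(e,b), path(b,i)
round 3: derive path(g,c) via R1 from path(g,i), path(i,c)
round 3: derive path(g,d) via R1 from path(g,b), path(b,d)
round 3: derive path(g,e) via R1 from path(g,b), path(b,e)
round 3: derive path(g,g) via R1 from path(g,i), path(i,g)
round 3: derive path(i,h) via R1 from path(i,c), path(c,h)
round 3: derive path(j,d) via R1 from path(j,b), path(b,d)
round 3: derive path(j,e) via R1 from path(j,b), path(b,e)
round 3: derive path(j,g) via R1 from path(j,i), path(i,g)
round 3: derive reach(a,g) via R2 from path(a,g)
round 3: derive reach(b,b) via R2 from path(b,b)
round 3: derive reach(b,d) via R2 from path(b,d)
round 3: derive reach(b,e) via R2 from path(b,e)
round 3: derive reach(c,d) via R2 from path(c,d)
round 3: derive reach(c,e) via R2 from path(c,e)
round 3: derive reach(d,b) via R2 from path(d,b)
round 3: derive reach(d,h) via R2 from path(d,h)
round 3: derive reach(d,i) via R2 from path(d,i)
round 3: derive reach(e,b) via R2 from path(e,b)
round 3: derive reach(g,i) via R2 from path(g,i)
round 3: derive reach(i,c) via R2 from path(i,c)
round 3: derive reach(i,g) via R2 from path(i,g)
round 3: derive reach(j,b) via R2 from path(j,b)
round 3: derive reach(j,h) via R2 from path(j,h)
round 3: derive reach(j,i) via R2 from path(j,i)
round 4: derive path(a,c) via R1 from path(a,b), path(b,c)
round 4: derive path(a,d) via R1 from path(a,b), path(b,d)
round 4: derive path(a,h) via R1 from path(a,b), path(b,h)
round 4: derive path(e,c) via R1 from path(e,b), path(b,c)
round 4: derive path(e,h) via R1 from path(e,b), path(b,h)
round 4: derive path(g,h) via R1 from path(g,b), path(b,h)
round 4: derive reach(a,b) via R2 from path(a,b)
round 4: derive reach(a,i) via R2 from path(a,i)
round 4: derive reach(b,c) via R2 from path(b,c)
round 4: derive reach(b,g) via R2 from path(b,g)
round 4: derive reach(b,h) via R2 from path(b,h)
round 4: derive reach(c,g) via R2 from path(c,g)
round 4: derive reach(d,d) via R2 from path(d,d)
round 4: derive reach(d,e) via R2 from path(d,e)
round 4: derive reach(d,g) via R2 from path(d,g)
round 4: derive reach(e,d) via R2 from path(e,d)
round 4: derive reach(e,e) via R2 from path(e,e)
round 4: derive reach(e,i) via R2 from path(e,i)
round 4: derive reach(g,c) via R2 from path(g,c)
round 4: derive reach(g,d) via R2 from path(g,d)
round 4: derive reach(g,e) via R2 from path(g,e)
round 4: derive reach(g,g) via R2 from path(g,g)
round 4: derive reach(i,h) via R2 from path(i,h)
round 4: derive reach(j,d) via R2 from path(j,d)
round 4: derive reach(j,e) via R2 from path(j,e)
round 4: derive reach(j,g) via R2 from path(j,g)
round 5: derive reach(a,c) via R2 from path(a,c)
round 5: derive reach(a,d) via R2 from path(a,d)
round 5: derive reach(a,h) via R2 from path(a,h)
round 5: derive reach(e,c) via R2 from path(e,c)
round 5: derive reach(e,h) via R2 from path(e,h)
round 5: derive reach(g,h) via R2 from path(g,h)

reach(a,b)
reach(a,c)
reach(a,d)
reach(a,e)
reach(a,g)
reach(a,h)
reach(a,i)
reach(b,b)
reach(b,c)
reach(b,d)
reach(b,e)
reach(b,g)
reach(b,h)
reach(b,i)
reach(c,b)
reach(c,c)
reach(c,d)
reach(c,e)
reach(c,g)
reach(c,h)
reach(c,i)
reach(d,b)
reach(d,c)
reach(d,d)
reach(d,e)
reach(d,g)
reach(d,h)
reach(d,i)
reach(e,b)
reach(e,c)
reach(e,d)
reach(e,e)
reach(e,g)
reach(e,h)
reach(e,i)
reach(g,b)
reach(g,c)
reach(g,d)
reach(g,e)
reach(g,g)
reach(g,h)
reach(g,i)
reach(i,b)
reach(i,c)
reach(i,d)
reach(i,e)
reach(i,g)
reach(i,h)
reach(i,i)
reach(j,b)
reach(j,c)
reach(j,d)
reach(j,e)
reach(j,g)
reach(j,h)
reach(j,i)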